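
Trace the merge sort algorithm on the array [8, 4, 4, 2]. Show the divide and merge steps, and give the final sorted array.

Merge sort trace:

Split: [8, 4, 4, 2] -> [8, 4] and [4, 2]
  Split: [8, 4] -> [8] and [4]
  Merge: [8] + [4] -> [4, 8]
  Split: [4, 2] -> [4] and [2]
  Merge: [4] + [2] -> [2, 4]
Merge: [4, 8] + [2, 4] -> [2, 4, 4, 8]

Final sorted array: [2, 4, 4, 8]

The merge sort proceeds by recursively splitting the array and merging sorted halves.
After all merges, the sorted array is [2, 4, 4, 8].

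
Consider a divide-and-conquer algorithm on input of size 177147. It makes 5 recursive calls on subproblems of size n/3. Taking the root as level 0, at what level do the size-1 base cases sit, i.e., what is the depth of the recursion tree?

For divide and conquer with division factor 3:

Problem sizes at each level:
Level 0: 177147
Level 1: 59049
Level 2: 19683
Level 3: 6561
Level 4: 2187
Level 5: 729
Level 6: 243
Level 7: 81
Level 8: 27
Level 9: 9
Level 10: 3
Level 11: 1

The root is level 0 and the size-1 base case is level 11 (the tree spans levels 0 through 11, i.e. 12 levels counting the root), so the depth is the number of divisions: log_3(177147) = 11

The recursion tree depth is log_3(177147) = 11. At each level, the problem size is divided by 3, so it takes 11 divisions to reduce to a base case of size 1. The algorithm makes 5 recursive calls at each level.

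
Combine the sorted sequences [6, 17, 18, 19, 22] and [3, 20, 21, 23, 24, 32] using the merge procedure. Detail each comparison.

Merging process:

Compare 6 vs 3: take 3 from right. Merged: [3]
Compare 6 vs 20: take 6 from left. Merged: [3, 6]
Compare 17 vs 20: take 17 from left. Merged: [3, 6, 17]
Compare 18 vs 20: take 18 from left. Merged: [3, 6, 17, 18]
Compare 19 vs 20: take 19 from left. Merged: [3, 6, 17, 18, 19]
Compare 22 vs 20: take 20 from right. Merged: [3, 6, 17, 18, 19, 20]
Compare 22 vs 21: take 21 from right. Merged: [3, 6, 17, 18, 19, 20, 21]
Compare 22 vs 23: take 22 from left. Merged: [3, 6, 17, 18, 19, 20, 21, 22]
Append remaining from right: [23, 24, 32]. Merged: [3, 6, 17, 18, 19, 20, 21, 22, 23, 24, 32]

Final merged array: [3, 6, 17, 18, 19, 20, 21, 22, 23, 24, 32]
Total comparisons: 8

The merged array is [3, 6, 17, 18, 19, 20, 21, 22, 23, 24, 32], requiring 8 comparisons. The merge step runs in O(n) time where n is the total number of elements.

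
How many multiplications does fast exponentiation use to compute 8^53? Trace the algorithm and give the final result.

Computing 8^53 by squaring (build up from 8^1; each line after the first costs one multiplication):

8^1 = 8
8^2 = (8^1)^2 = 8^2 = 64
8^3 = 8 * 8^2 = 8 * 64 = 512
8^6 = (8^3)^2 = 512^2 = 262144
8^12 = (8^6)^2 = 262144^2 = 68719476736
8^13 = 8 * 8^12 = 8 * 68719476736 = 549755813888
8^26 = (8^13)^2 = 549755813888^2 = 302231454903657293676544
8^52 = (8^26)^2 = 302231454903657293676544^2 = 91343852333181432387730302044767688728495783936
8^53 = 8 * 8^52 = 8 * 91343852333181432387730302044767688728495783936 = 730750818665451459101842416358141509827966271488

Result: 730750818665451459101842416358141509827966271488
Multiplications needed: 8 (8 lines after 8^1)

8^53 = 730750818665451459101842416358141509827966271488. Using exponentiation by squaring, this requires 8 multiplications. The key idea: if the exponent is even, square the half-power; if odd, multiply by the base once.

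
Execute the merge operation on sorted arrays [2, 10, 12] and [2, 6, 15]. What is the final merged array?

Merging process:

Compare 2 vs 2: take 2 from left. Merged: [2]
Compare 10 vs 2: take 2 from right. Merged: [2, 2]
Compare 10 vs 6: take 6 from right. Merged: [2, 2, 6]
Compare 10 vs 15: take 10 from left. Merged: [2, 2, 6, 10]
Compare 12 vs 15: take 12 from left. Merged: [2, 2, 6, 10, 12]
Append remaining from right: [15]. Merged: [2, 2, 6, 10, 12, 15]

Final merged array: [2, 2, 6, 10, 12, 15]
Total comparisons: 5

The merged array is [2, 2, 6, 10, 12, 15], requiring 5 comparisons. The merge step runs in O(n) time where n is the total number of elements.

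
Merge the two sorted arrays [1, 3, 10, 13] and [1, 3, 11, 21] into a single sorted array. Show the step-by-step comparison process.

Merging process:

Compare 1 vs 1: take 1 from left. Merged: [1]
Compare 3 vs 1: take 1 from right. Merged: [1, 1]
Compare 3 vs 3: take 3 from left. Merged: [1, 1, 3]
Compare 10 vs 3: take 3 from right. Merged: [1, 1, 3, 3]
Compare 10 vs 11: take 10 from left. Merged: [1, 1, 3, 3, 10]
Compare 13 vs 11: take 11 from right. Merged: [1, 1, 3, 3, 10, 11]
Compare 13 vs 21: take 13 from left. Merged: [1, 1, 3, 3, 10, 11, 13]
Append remaining from right: [21]. Merged: [1, 1, 3, 3, 10, 11, 13, 21]

Final merged array: [1, 1, 3, 3, 10, 11, 13, 21]
Total comparisons: 7

The merged array is [1, 1, 3, 3, 10, 11, 13, 21], requiring 7 comparisons. The merge step runs in O(n) time where n is the total number of elements.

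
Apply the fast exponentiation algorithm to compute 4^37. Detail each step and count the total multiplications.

Computing 4^37 by squaring (build up from 4^1; each line after the first costs one multiplication):

4^1 = 4
4^2 = (4^1)^2 = 4^2 = 16
4^4 = (4^2)^2 = 16^2 = 256
4^8 = (4^4)^2 = 256^2 = 65536
4^9 = 4 * 4^8 = 4 * 65536 = 262144
4^18 = (4^9)^2 = 262144^2 = 68719476736
4^36 = (4^18)^2 = 68719476736^2 = 4722366482869645213696
4^37 = 4 * 4^36 = 4 * 4722366482869645213696 = 18889465931478580854784

Result: 18889465931478580854784
Multiplications needed: 7 (7 lines after 4^1)

4^37 = 18889465931478580854784. Using exponentiation by squaring, this requires 7 multiplications. The key idea: if the exponent is even, square the half-power; if odd, multiply by the base once.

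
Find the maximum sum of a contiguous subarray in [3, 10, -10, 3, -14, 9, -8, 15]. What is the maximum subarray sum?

Using Kadane's algorithm on [3, 10, -10, 3, -14, 9, -8, 15]:

Scanning through the array:
Position 1 (value 10): max_ending_here = 13, max_so_far = 13
Position 2 (value -10): max_ending_here = 3, max_so_far = 13
Position 3 (value 3): max_ending_here = 6, max_so_far = 13
Position 4 (value -14): max_ending_here = -8, max_so_far = 13
Position 5 (value 9): max_ending_here = 9, max_so_far = 13
Position 6 (value -8): max_ending_here = 1, max_so_far = 13
Position 7 (value 15): max_ending_here = 16, max_so_far = 16

Maximum subarray: [9, -8, 15]
Maximum sum: 16

The maximum subarray is [9, -8, 15] with sum 16. This subarray runs from index 5 to index 7.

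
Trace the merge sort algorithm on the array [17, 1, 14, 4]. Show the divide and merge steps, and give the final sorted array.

Merge sort trace:

Split: [17, 1, 14, 4] -> [17, 1] and [14, 4]
  Split: [17, 1] -> [17] and [1]
  Merge: [17] + [1] -> [1, 17]
  Split: [14, 4] -> [14] and [4]
  Merge: [14] + [4] -> [4, 14]
Merge: [1, 17] + [4, 14] -> [1, 4, 14, 17]

Final sorted array: [1, 4, 14, 17]

The merge sort proceeds by recursively splitting the array and merging sorted halves.
After all merges, the sorted array is [1, 4, 14, 17].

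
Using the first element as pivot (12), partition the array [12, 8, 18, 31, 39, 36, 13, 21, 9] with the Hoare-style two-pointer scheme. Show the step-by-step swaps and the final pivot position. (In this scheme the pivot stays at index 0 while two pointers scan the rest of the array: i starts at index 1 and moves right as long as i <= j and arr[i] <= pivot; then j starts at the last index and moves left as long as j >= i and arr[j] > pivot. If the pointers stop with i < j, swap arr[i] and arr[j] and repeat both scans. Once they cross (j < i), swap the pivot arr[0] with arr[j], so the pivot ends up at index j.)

Hoare-style two-pointer partition with pivot = 12:

Initial array: [12, 8, 18, 31, 39, 36, 13, 21, 9]

Pointers start at i = 1, j = 8.
i stops at index 2 (arr[2]=18 > 12), j stops at index 8 (arr[8]=9 <= 12): swap arr[2] and arr[8], array becomes [12, 8, 9, 31, 39, 36, 13, 21, 18]
i ends at 3, j ends at 2: the pointers have crossed (j < i), so scanning stops.

Swap pivot arr[0] with arr[2] to place pivot at position 2: [9, 8, 12, 31, 39, 36, 13, 21, 18]
Pivot position: 2

After partitioning with pivot 12, the array becomes [9, 8, 12, 31, 39, 36, 13, 21, 18]. The pivot is placed at index 2. All elements to the left of the pivot are <= 12, and all elements to the right are > 12.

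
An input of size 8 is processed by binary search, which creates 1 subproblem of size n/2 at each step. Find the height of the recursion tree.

For divide and conquer with division factor 2:

Problem sizes at each level:
Level 0: 8
Level 1: 4
Level 2: 2
Level 3: 1

The root is level 0 and the size-1 base case is level 3 (the tree spans levels 0 through 3, i.e. 4 levels counting the root), so the depth is the number of divisions: log_2(8) = 3

The recursion tree depth is log_2(8) = 3. At each level, the problem size is divided by 2, so it takes 3 divisions to reduce to a base case of size 1. The algorithm makes 1 recursive call at each level.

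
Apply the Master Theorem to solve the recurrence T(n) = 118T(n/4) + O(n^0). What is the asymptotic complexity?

Master Theorem for T(n) = 118T(n/4) + O(n^0):

a = 118, b = 4, c = 0
log_b(a) = log_4(118) = 3.4413

Case 1: c = 0 < log_4(118) = 3.4413
T(n) = O(n^(log_4 118))

For T(n) = 118T(n/4) + O(n^0): log_4(118) = 3.4413. This is Case 1 of the Master Theorem (c < log_b(a), work dominated by leaves), giving O(n^(log_4 118)).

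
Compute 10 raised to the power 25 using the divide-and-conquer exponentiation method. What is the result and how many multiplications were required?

Computing 10^25 by squaring (build up from 10^1; each line after the first costs one multiplication):

10^1 = 10
10^2 = (10^1)^2 = 10^2 = 100
10^3 = 10 * 10^2 = 10 * 100 = 1000
10^6 = (10^3)^2 = 1000^2 = 1000000
10^12 = (10^6)^2 = 1000000^2 = 1000000000000
10^24 = (10^12)^2 = 1000000000000^2 = 1000000000000000000000000
10^25 = 10 * 10^24 = 10 * 1000000000000000000000000 = 10000000000000000000000000

Result: 10000000000000000000000000
Multiplications needed: 6 (6 lines after 10^1)

10^25 = 10000000000000000000000000. Using exponentiation by squaring, this requires 6 multiplications. The key idea: if the exponent is even, square the half-power; if odd, multiply by the base once.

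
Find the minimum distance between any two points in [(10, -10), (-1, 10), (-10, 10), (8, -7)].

Computing all pairwise distances among 4 points:

d((10, -10), (-1, 10)) = 22.8254
d((10, -10), (-10, 10)) = 28.2843
d((10, -10), (8, -7)) = 3.6056 <-- minimum
d((-1, 10), (-10, 10)) = 9.0
d((-1, 10), (8, -7)) = 19.2354
d((-10, 10), (8, -7)) = 24.7588

Closest pair: (10, -10) and (8, -7) with distance 3.6056

The closest pair is (10, -10) and (8, -7) with Euclidean distance 3.6056. For 4 points, brute-force pairwise comparison is shown above. For large n, the divide-and-conquer algorithm (sort by x, recurse on halves, check the dividing strip) achieves O(n log n).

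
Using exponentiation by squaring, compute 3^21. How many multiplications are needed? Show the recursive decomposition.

Computing 3^21 by squaring (build up from 3^1; each line after the first costs one multiplication):

3^1 = 3
3^2 = (3^1)^2 = 3^2 = 9
3^4 = (3^2)^2 = 9^2 = 81
3^5 = 3 * 3^4 = 3 * 81 = 243
3^10 = (3^5)^2 = 243^2 = 59049
3^20 = (3^10)^2 = 59049^2 = 3486784401
3^21 = 3 * 3^20 = 3 * 3486784401 = 10460353203

Result: 10460353203
Multiplications needed: 6 (6 lines after 3^1)

3^21 = 10460353203. Using exponentiation by squaring, this requires 6 multiplications. The key idea: if the exponent is even, square the half-power; if odd, multiply by the base once.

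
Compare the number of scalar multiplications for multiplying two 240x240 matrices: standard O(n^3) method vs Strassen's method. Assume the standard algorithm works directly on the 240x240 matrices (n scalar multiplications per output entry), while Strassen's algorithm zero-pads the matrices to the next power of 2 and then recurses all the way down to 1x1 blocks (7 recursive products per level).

Matrix multiplication for 240x240 matrices:

Strassen's algorithm requires power-of-2 dimensions. Pad 240x240 to 256x256 (next power of 2).

Standard algorithm: 240^3 = 13824000 multiplications
Strassen's algorithm: 7^(log2(256)) = 7^8 = 5764801 multiplications
Savings: 13824000 - 5764801 = 8059199 multiplications

Standard: 13824000 multiplications (240^3). Strassen: 5764801 multiplications (7^8, after padding to 256x256). Strassen reduces 8 recursive multiplications to 7 at each level.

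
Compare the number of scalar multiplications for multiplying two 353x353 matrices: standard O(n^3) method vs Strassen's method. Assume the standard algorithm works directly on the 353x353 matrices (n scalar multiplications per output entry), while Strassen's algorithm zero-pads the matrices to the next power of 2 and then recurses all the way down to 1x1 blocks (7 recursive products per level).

Matrix multiplication for 353x353 matrices:

Strassen's algorithm requires power-of-2 dimensions. Pad 353x353 to 512x512 (next power of 2).

Standard algorithm: 353^3 = 43986977 multiplications
Strassen's algorithm: 7^(log2(512)) = 7^9 = 40353607 multiplications
Savings: 43986977 - 40353607 = 3633370 multiplications

Standard: 43986977 multiplications (353^3). Strassen: 40353607 multiplications (7^9, after padding to 512x512). Strassen reduces 8 recursive multiplications to 7 at each level.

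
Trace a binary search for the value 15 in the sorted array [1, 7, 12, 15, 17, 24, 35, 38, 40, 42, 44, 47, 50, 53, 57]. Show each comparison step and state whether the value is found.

Binary search for 15 in [1, 7, 12, 15, 17, 24, 35, 38, 40, 42, 44, 47, 50, 53, 57]:

lo=0, hi=14, mid=7, arr[mid]=38 -> 38 > 15, search left half
lo=0, hi=6, mid=3, arr[mid]=15 -> Found target at index 3!

Binary search finds 15 at index 3 after 2 comparisons. The search repeatedly halves the search space by comparing with the middle element.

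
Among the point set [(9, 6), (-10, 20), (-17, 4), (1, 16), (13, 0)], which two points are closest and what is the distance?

Computing all pairwise distances among 5 points:

d((9, 6), (-10, 20)) = 23.6008
d((9, 6), (-17, 4)) = 26.0768
d((9, 6), (1, 16)) = 12.8062
d((9, 6), (13, 0)) = 7.2111 <-- minimum
d((-10, 20), (-17, 4)) = 17.4642
d((-10, 20), (1, 16)) = 11.7047
d((-10, 20), (13, 0)) = 30.4795
d((-17, 4), (1, 16)) = 21.6333
d((-17, 4), (13, 0)) = 30.2655
d((1, 16), (13, 0)) = 20.0

Closest pair: (9, 6) and (13, 0) with distance 7.2111

The closest pair is (9, 6) and (13, 0) with Euclidean distance 7.2111. For 5 points, brute-force pairwise comparison is shown above. For large n, the divide-and-conquer algorithm (sort by x, recurse on halves, check the dividing strip) achieves O(n log n).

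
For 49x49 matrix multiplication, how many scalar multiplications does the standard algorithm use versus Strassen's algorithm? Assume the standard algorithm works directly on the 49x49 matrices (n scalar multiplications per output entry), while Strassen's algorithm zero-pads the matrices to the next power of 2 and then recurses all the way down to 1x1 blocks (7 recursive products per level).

Matrix multiplication for 49x49 matrices:

Strassen's algorithm requires power-of-2 dimensions. Pad 49x49 to 64x64 (next power of 2).

Standard algorithm: 49^3 = 117649 multiplications
Strassen's algorithm: 7^(log2(64)) = 7^6 = 117649 multiplications
Savings: 117649 - 117649 = 0 multiplications

Standard: 117649 multiplications (49^3). Strassen: 117649 multiplications (7^6, after padding to 64x64). Strassen reduces 8 recursive multiplications to 7 at each level.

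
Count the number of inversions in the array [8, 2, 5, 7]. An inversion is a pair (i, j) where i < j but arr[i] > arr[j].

Finding inversions in [8, 2, 5, 7]:

(0, 1): arr[0]=8 > arr[1]=2
(0, 2): arr[0]=8 > arr[2]=5
(0, 3): arr[0]=8 > arr[3]=7

Total inversions: 3

The array has 3 inversion(s): (0,1), (0,2), (0,3). Each pair (i,j) satisfies i < j and arr[i] > arr[j].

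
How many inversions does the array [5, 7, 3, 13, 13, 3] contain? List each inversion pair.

Finding inversions in [5, 7, 3, 13, 13, 3]:

(0, 2): arr[0]=5 > arr[2]=3
(0, 5): arr[0]=5 > arr[5]=3
(1, 2): arr[1]=7 > arr[2]=3
(1, 5): arr[1]=7 > arr[5]=3
(3, 5): arr[3]=13 > arr[5]=3
(4, 5): arr[4]=13 > arr[5]=3

Total inversions: 6

The array has 6 inversion(s): (0,2), (0,5), (1,2), (1,5), (3,5), (4,5). Each pair (i,j) satisfies i < j and arr[i] > arr[j].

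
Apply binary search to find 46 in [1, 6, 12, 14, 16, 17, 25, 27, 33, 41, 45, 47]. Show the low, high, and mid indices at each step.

Binary search for 46 in [1, 6, 12, 14, 16, 17, 25, 27, 33, 41, 45, 47]:

lo=0, hi=11, mid=5, arr[mid]=17 -> 17 < 46, search right half
lo=6, hi=11, mid=8, arr[mid]=33 -> 33 < 46, search right half
lo=9, hi=11, mid=10, arr[mid]=45 -> 45 < 46, search right half
lo=11, hi=11, mid=11, arr[mid]=47 -> 47 > 46, search left half
lo=11 > hi=10, target 46 not found

Binary search determines that 46 is not in the array after 4 comparisons. The search space was exhausted without finding the target.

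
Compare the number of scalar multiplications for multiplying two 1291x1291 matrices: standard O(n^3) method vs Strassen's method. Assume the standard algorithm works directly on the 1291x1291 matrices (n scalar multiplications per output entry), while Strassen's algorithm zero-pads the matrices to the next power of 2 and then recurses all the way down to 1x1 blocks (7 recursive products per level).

Matrix multiplication for 1291x1291 matrices:

Strassen's algorithm requires power-of-2 dimensions. Pad 1291x1291 to 2048x2048 (next power of 2).

Standard algorithm: 1291^3 = 2151685171 multiplications
Strassen's algorithm: 7^(log2(2048)) = 7^11 = 1977326743 multiplications
Savings: 2151685171 - 1977326743 = 174358428 multiplications

Standard: 2151685171 multiplications (1291^3). Strassen: 1977326743 multiplications (7^11, after padding to 2048x2048). Strassen reduces 8 recursive multiplications to 7 at each level.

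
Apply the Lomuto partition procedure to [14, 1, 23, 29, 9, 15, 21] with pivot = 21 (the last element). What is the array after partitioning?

Lomuto partition with pivot = 21:

Initial array: [14, 1, 23, 29, 9, 15, 21]

arr[0]=14 <= 21: swap with position 0, array becomes [14, 1, 23, 29, 9, 15, 21]
arr[1]=1 <= 21: swap with position 1, array becomes [14, 1, 23, 29, 9, 15, 21]
arr[2]=23 > 21: no swap
arr[3]=29 > 21: no swap
arr[4]=9 <= 21: swap with position 2, array becomes [14, 1, 9, 29, 23, 15, 21]
arr[5]=15 <= 21: swap with position 3, array becomes [14, 1, 9, 15, 23, 29, 21]

Place pivot at position 4: [14, 1, 9, 15, 21, 29, 23]
Pivot position: 4

After partitioning with pivot 21, the array becomes [14, 1, 9, 15, 21, 29, 23]. The pivot is placed at index 4. All elements to the left of the pivot are <= 21, and all elements to the right are > 21.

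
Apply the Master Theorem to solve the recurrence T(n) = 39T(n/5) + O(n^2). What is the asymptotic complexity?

Master Theorem for T(n) = 39T(n/5) + O(n^2):

a = 39, b = 5, c = 2
log_b(a) = log_5(39) = 2.2763

Case 1: c = 2 < log_5(39) = 2.2763
T(n) = O(n^(log_5 39))

For T(n) = 39T(n/5) + O(n^2): log_5(39) = 2.2763. This is Case 1 of the Master Theorem (c < log_b(a), work dominated by leaves), giving O(n^(log_5 39)).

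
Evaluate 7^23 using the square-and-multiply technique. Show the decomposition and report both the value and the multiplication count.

Computing 7^23 by squaring (build up from 7^1; each line after the first costs one multiplication):

7^1 = 7
7^2 = (7^1)^2 = 7^2 = 49
7^4 = (7^2)^2 = 49^2 = 2401
7^5 = 7 * 7^4 = 7 * 2401 = 16807
7^10 = (7^5)^2 = 16807^2 = 282475249
7^11 = 7 * 7^10 = 7 * 282475249 = 1977326743
7^22 = (7^11)^2 = 1977326743^2 = 3909821048582988049
7^23 = 7 * 7^22 = 7 * 3909821048582988049 = 27368747340080916343

Result: 27368747340080916343
Multiplications needed: 7 (7 lines after 7^1)

7^23 = 27368747340080916343. Using exponentiation by squaring, this requires 7 multiplications. The key idea: if the exponent is even, square the half-power; if odd, multiply by the base once.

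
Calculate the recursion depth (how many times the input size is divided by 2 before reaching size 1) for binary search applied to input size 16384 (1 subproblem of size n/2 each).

For divide and conquer with division factor 2:

Problem sizes at each level:
Level 0: 16384
Level 1: 8192
Level 2: 4096
Level 3: 2048
Level 4: 1024
Level 5: 512
Level 6: 256
Level 7: 128
Level 8: 64
Level 9: 32
Level 10: 16
Level 11: 8
Level 12: 4
Level 13: 2
Level 14: 1

The root is level 0 and the size-1 base case is level 14 (the tree spans levels 0 through 14, i.e. 15 levels counting the root), so the depth is the number of divisions: log_2(16384) = 14

The recursion tree depth is log_2(16384) = 14. At each level, the problem size is divided by 2, so it takes 14 divisions to reduce to a base case of size 1. The algorithm makes 1 recursive call at each level.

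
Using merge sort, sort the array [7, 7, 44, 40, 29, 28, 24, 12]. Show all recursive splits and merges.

Merge sort trace:

Split: [7, 7, 44, 40, 29, 28, 24, 12] -> [7, 7, 44, 40] and [29, 28, 24, 12]
  Split: [7, 7, 44, 40] -> [7, 7] and [44, 40]
    Split: [7, 7] -> [7] and [7]
    Merge: [7] + [7] -> [7, 7]
    Split: [44, 40] -> [44] and [40]
    Merge: [44] + [40] -> [40, 44]
  Merge: [7, 7] + [40, 44] -> [7, 7, 40, 44]
  Split: [29, 28, 24, 12] -> [29, 28] and [24, 12]
    Split: [29, 28] -> [29] and [28]
    Merge: [29] + [28] -> [28, 29]
    Split: [24, 12] -> [24] and [12]
    Merge: [24] + [12] -> [12, 24]
  Merge: [28, 29] + [12, 24] -> [12, 24, 28, 29]
Merge: [7, 7, 40, 44] + [12, 24, 28, 29] -> [7, 7, 12, 24, 28, 29, 40, 44]

Final sorted array: [7, 7, 12, 24, 28, 29, 40, 44]

The merge sort proceeds by recursively splitting the array and merging sorted halves.
After all merges, the sorted array is [7, 7, 12, 24, 28, 29, 40, 44].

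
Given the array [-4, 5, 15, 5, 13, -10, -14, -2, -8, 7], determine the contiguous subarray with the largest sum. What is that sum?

Using Kadane's algorithm on [-4, 5, 15, 5, 13, -10, -14, -2, -8, 7]:

Scanning through the array:
Position 1 (value 5): max_ending_here = 5, max_so_far = 5
Position 2 (value 15): max_ending_here = 20, max_so_far = 20
Position 3 (value 5): max_ending_here = 25, max_so_far = 25
Position 4 (value 13): max_ending_here = 38, max_so_far = 38
Position 5 (value -10): max_ending_here = 28, max_so_far = 38
Position 6 (value -14): max_ending_here = 14, max_so_far = 38
Position 7 (value -2): max_ending_here = 12, max_so_far = 38
Position 8 (value -8): max_ending_here = 4, max_so_far = 38
Position 9 (value 7): max_ending_here = 11, max_so_far = 38

Maximum subarray: [5, 15, 5, 13]
Maximum sum: 38

The maximum subarray is [5, 15, 5, 13] with sum 38. This subarray runs from index 1 to index 4.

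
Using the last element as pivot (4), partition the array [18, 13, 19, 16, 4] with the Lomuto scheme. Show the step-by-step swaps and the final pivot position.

Lomuto partition with pivot = 4:

Initial array: [18, 13, 19, 16, 4]

arr[0]=18 > 4: no swap
arr[1]=13 > 4: no swap
arr[2]=19 > 4: no swap
arr[3]=16 > 4: no swap

Place pivot at position 0: [4, 13, 19, 16, 18]
Pivot position: 0

After partitioning with pivot 4, the array becomes [4, 13, 19, 16, 18]. The pivot is placed at index 0. All elements to the left of the pivot are <= 4, and all elements to the right are > 4.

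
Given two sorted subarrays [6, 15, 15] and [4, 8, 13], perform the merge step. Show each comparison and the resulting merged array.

Merging process:

Compare 6 vs 4: take 4 from right. Merged: [4]
Compare 6 vs 8: take 6 from left. Merged: [4, 6]
Compare 15 vs 8: take 8 from right. Merged: [4, 6, 8]
Compare 15 vs 13: take 13 from right. Merged: [4, 6, 8, 13]
Append remaining from left: [15, 15]. Merged: [4, 6, 8, 13, 15, 15]

Final merged array: [4, 6, 8, 13, 15, 15]
Total comparisons: 4

The merged array is [4, 6, 8, 13, 15, 15], requiring 4 comparisons. The merge step runs in O(n) time where n is the total number of elements.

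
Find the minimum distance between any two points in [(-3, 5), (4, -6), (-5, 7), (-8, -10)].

Computing all pairwise distances among 4 points:

d((-3, 5), (4, -6)) = 13.0384
d((-3, 5), (-5, 7)) = 2.8284 <-- minimum
d((-3, 5), (-8, -10)) = 15.8114
d((4, -6), (-5, 7)) = 15.8114
d((4, -6), (-8, -10)) = 12.6491
d((-5, 7), (-8, -10)) = 17.2627

Closest pair: (-3, 5) and (-5, 7) with distance 2.8284

The closest pair is (-3, 5) and (-5, 7) with Euclidean distance 2.8284. For 4 points, brute-force pairwise comparison is shown above. For large n, the divide-and-conquer algorithm (sort by x, recurse on halves, check the dividing strip) achieves O(n log n).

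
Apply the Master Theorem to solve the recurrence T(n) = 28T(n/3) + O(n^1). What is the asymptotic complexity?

Master Theorem for T(n) = 28T(n/3) + O(n^1):

a = 28, b = 3, c = 1
log_b(a) = log_3(28) = 3.0331

Case 1: c = 1 < log_3(28) = 3.0331
T(n) = O(n^(log_3 28))

For T(n) = 28T(n/3) + O(n^1): log_3(28) = 3.0331. This is Case 1 of the Master Theorem (c < log_b(a), work dominated by leaves), giving O(n^(log_3 28)).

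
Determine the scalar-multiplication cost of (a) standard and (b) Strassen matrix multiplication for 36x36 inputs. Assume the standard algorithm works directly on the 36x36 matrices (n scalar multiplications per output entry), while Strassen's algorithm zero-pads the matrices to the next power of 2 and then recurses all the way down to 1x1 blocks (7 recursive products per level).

Matrix multiplication for 36x36 matrices:

Strassen's algorithm requires power-of-2 dimensions. Pad 36x36 to 64x64 (next power of 2).

Standard algorithm: 36^3 = 46656 multiplications
Strassen's algorithm: 7^(log2(64)) = 7^6 = 117649 multiplications
Difference: 46656 - 117649 = -70993 (Strassen uses MORE here due to padding overhead — for small or just-over-power-of-2 n, padding can outweigh the per-level savings)

Standard: 46656 multiplications (36^3). Strassen: 117649 multiplications (7^6, after padding to 64x64). Strassen reduces 8 recursive multiplications to 7 at each level.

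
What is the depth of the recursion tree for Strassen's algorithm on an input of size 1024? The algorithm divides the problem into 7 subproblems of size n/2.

For divide and conquer with division factor 2:

Problem sizes at each level:
Level 0: 1024
Level 1: 512
Level 2: 256
Level 3: 128
Level 4: 64
Level 5: 32
Level 6: 16
Level 7: 8
Level 8: 4
Level 9: 2
Level 10: 1

The root is level 0 and the size-1 base case is level 10 (the tree spans levels 0 through 10, i.e. 11 levels counting the root), so the depth is the number of divisions: log_2(1024) = 10

The recursion tree depth is log_2(1024) = 10. At each level, the problem size is divided by 2, so it takes 10 divisions to reduce to a base case of size 1. The algorithm makes 7 recursive calls at each level.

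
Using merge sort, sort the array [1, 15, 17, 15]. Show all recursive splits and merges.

Merge sort trace:

Split: [1, 15, 17, 15] -> [1, 15] and [17, 15]
  Split: [1, 15] -> [1] and [15]
  Merge: [1] + [15] -> [1, 15]
  Split: [17, 15] -> [17] and [15]
  Merge: [17] + [15] -> [15, 17]
Merge: [1, 15] + [15, 17] -> [1, 15, 15, 17]

Final sorted array: [1, 15, 15, 17]

The merge sort proceeds by recursively splitting the array and merging sorted halves.
After all merges, the sorted array is [1, 15, 15, 17].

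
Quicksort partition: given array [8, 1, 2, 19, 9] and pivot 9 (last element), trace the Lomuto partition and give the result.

Lomuto partition with pivot = 9:

Initial array: [8, 1, 2, 19, 9]

arr[0]=8 <= 9: swap with position 0, array becomes [8, 1, 2, 19, 9]
arr[1]=1 <= 9: swap with position 1, array becomes [8, 1, 2, 19, 9]
arr[2]=2 <= 9: swap with position 2, array becomes [8, 1, 2, 19, 9]
arr[3]=19 > 9: no swap

Place pivot at position 3: [8, 1, 2, 9, 19]
Pivot position: 3

After partitioning with pivot 9, the array becomes [8, 1, 2, 9, 19]. The pivot is placed at index 3. All elements to the left of the pivot are <= 9, and all elements to the right are > 9.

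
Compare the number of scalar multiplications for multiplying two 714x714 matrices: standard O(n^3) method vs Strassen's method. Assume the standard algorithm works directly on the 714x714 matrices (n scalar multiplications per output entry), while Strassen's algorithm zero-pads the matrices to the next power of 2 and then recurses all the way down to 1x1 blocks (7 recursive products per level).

Matrix multiplication for 714x714 matrices:

Strassen's algorithm requires power-of-2 dimensions. Pad 714x714 to 1024x1024 (next power of 2).

Standard algorithm: 714^3 = 363994344 multiplications
Strassen's algorithm: 7^(log2(1024)) = 7^10 = 282475249 multiplications
Savings: 363994344 - 282475249 = 81519095 multiplications

Standard: 363994344 multiplications (714^3). Strassen: 282475249 multiplications (7^10, after padding to 1024x1024). Strassen reduces 8 recursive multiplications to 7 at each level.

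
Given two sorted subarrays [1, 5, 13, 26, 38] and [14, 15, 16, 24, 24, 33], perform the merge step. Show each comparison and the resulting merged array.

Merging process:

Compare 1 vs 14: take 1 from left. Merged: [1]
Compare 5 vs 14: take 5 from left. Merged: [1, 5]
Compare 13 vs 14: take 13 from left. Merged: [1, 5, 13]
Compare 26 vs 14: take 14 from right. Merged: [1, 5, 13, 14]
Compare 26 vs 15: take 15 from right. Merged: [1, 5, 13, 14, 15]
Compare 26 vs 16: take 16 from right. Merged: [1, 5, 13, 14, 15, 16]
Compare 26 vs 24: take 24 from right. Merged: [1, 5, 13, 14, 15, 16, 24]
Compare 26 vs 24: take 24 from right. Merged: [1, 5, 13, 14, 15, 16, 24, 24]
Compare 26 vs 33: take 26 from left. Merged: [1, 5, 13, 14, 15, 16, 24, 24, 26]
Compare 38 vs 33: take 33 from right. Merged: [1, 5, 13, 14, 15, 16, 24, 24, 26, 33]
Append remaining from left: [38]. Merged: [1, 5, 13, 14, 15, 16, 24, 24, 26, 33, 38]

Final merged array: [1, 5, 13, 14, 15, 16, 24, 24, 26, 33, 38]
Total comparisons: 10

The merged array is [1, 5, 13, 14, 15, 16, 24, 24, 26, 33, 38], requiring 10 comparisons. The merge step runs in O(n) time where n is the total number of elements.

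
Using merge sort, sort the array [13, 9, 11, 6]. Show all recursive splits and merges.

Merge sort trace:

Split: [13, 9, 11, 6] -> [13, 9] and [11, 6]
  Split: [13, 9] -> [13] and [9]
  Merge: [13] + [9] -> [9, 13]
  Split: [11, 6] -> [11] and [6]
  Merge: [11] + [6] -> [6, 11]
Merge: [9, 13] + [6, 11] -> [6, 9, 11, 13]

Final sorted array: [6, 9, 11, 13]

The merge sort proceeds by recursively splitting the array and merging sorted halves.
After all merges, the sorted array is [6, 9, 11, 13].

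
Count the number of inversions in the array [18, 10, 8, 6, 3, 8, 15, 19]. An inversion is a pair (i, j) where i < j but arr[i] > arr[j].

Finding inversions in [18, 10, 8, 6, 3, 8, 15, 19]:

(0, 1): arr[0]=18 > arr[1]=10
(0, 2): arr[0]=18 > arr[2]=8
(0, 3): arr[0]=18 > arr[3]=6
(0, 4): arr[0]=18 > arr[4]=3
(0, 5): arr[0]=18 > arr[5]=8
(0, 6): arr[0]=18 > arr[6]=15
(1, 2): arr[1]=10 > arr[2]=8
(1, 3): arr[1]=10 > arr[3]=6
(1, 4): arr[1]=10 > arr[4]=3
(1, 5): arr[1]=10 > arr[5]=8
(2, 3): arr[2]=8 > arr[3]=6
(2, 4): arr[2]=8 > arr[4]=3
(3, 4): arr[3]=6 > arr[4]=3

Total inversions: 13

The array has 13 inversion(s): (0,1), (0,2), (0,3), (0,4), (0,5), (0,6), (1,2), (1,3), (1,4), (1,5), (2,3), (2,4), (3,4). Each pair (i,j) satisfies i < j and arr[i] > arr[j].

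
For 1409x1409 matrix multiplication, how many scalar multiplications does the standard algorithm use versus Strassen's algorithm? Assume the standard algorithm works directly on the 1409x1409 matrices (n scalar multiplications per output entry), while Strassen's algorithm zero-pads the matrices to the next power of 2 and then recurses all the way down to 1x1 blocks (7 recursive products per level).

Matrix multiplication for 1409x1409 matrices:

Strassen's algorithm requires power-of-2 dimensions. Pad 1409x1409 to 2048x2048 (next power of 2).

Standard algorithm: 1409^3 = 2797260929 multiplications
Strassen's algorithm: 7^(log2(2048)) = 7^11 = 1977326743 multiplications
Savings: 2797260929 - 1977326743 = 819934186 multiplications

Standard: 2797260929 multiplications (1409^3). Strassen: 1977326743 multiplications (7^11, after padding to 2048x2048). Strassen reduces 8 recursive multiplications to 7 at each level.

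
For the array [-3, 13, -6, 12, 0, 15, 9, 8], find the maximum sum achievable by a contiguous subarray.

Using Kadane's algorithm on [-3, 13, -6, 12, 0, 15, 9, 8]:

Scanning through the array:
Position 1 (value 13): max_ending_here = 13, max_so_far = 13
Position 2 (value -6): max_ending_here = 7, max_so_far = 13
Position 3 (value 12): max_ending_here = 19, max_so_far = 19
Position 4 (value 0): max_ending_here = 19, max_so_far = 19
Position 5 (value 15): max_ending_here = 34, max_so_far = 34
Position 6 (value 9): max_ending_here = 43, max_so_far = 43
Position 7 (value 8): max_ending_here = 51, max_so_far = 51

Maximum subarray: [13, -6, 12, 0, 15, 9, 8]
Maximum sum: 51

The maximum subarray is [13, -6, 12, 0, 15, 9, 8] with sum 51. This subarray runs from index 1 to index 7.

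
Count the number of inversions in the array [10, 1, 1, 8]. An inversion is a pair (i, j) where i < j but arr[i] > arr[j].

Finding inversions in [10, 1, 1, 8]:

(0, 1): arr[0]=10 > arr[1]=1
(0, 2): arr[0]=10 > arr[2]=1
(0, 3): arr[0]=10 > arr[3]=8

Total inversions: 3

The array has 3 inversion(s): (0,1), (0,2), (0,3). Each pair (i,j) satisfies i < j and arr[i] > arr[j].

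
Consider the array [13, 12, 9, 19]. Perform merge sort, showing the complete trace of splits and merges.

Merge sort trace:

Split: [13, 12, 9, 19] -> [13, 12] and [9, 19]
  Split: [13, 12] -> [13] and [12]
  Merge: [13] + [12] -> [12, 13]
  Split: [9, 19] -> [9] and [19]
  Merge: [9] + [19] -> [9, 19]
Merge: [12, 13] + [9, 19] -> [9, 12, 13, 19]

Final sorted array: [9, 12, 13, 19]

The merge sort proceeds by recursively splitting the array and merging sorted halves.
After all merges, the sorted array is [9, 12, 13, 19].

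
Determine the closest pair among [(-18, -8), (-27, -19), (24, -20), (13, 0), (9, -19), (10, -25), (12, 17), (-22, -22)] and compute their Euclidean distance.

Computing all pairwise distances among 8 points:

d((-18, -8), (-27, -19)) = 14.2127
d((-18, -8), (24, -20)) = 43.6807
d((-18, -8), (13, 0)) = 32.0156
d((-18, -8), (9, -19)) = 29.1548
d((-18, -8), (10, -25)) = 32.7567
d((-18, -8), (12, 17)) = 39.0512
d((-18, -8), (-22, -22)) = 14.5602
d((-27, -19), (24, -20)) = 51.0098
d((-27, -19), (13, 0)) = 44.2832
d((-27, -19), (9, -19)) = 36.0
d((-27, -19), (10, -25)) = 37.4833
d((-27, -19), (12, 17)) = 53.0754
d((-27, -19), (-22, -22)) = 5.831 <-- minimum
d((24, -20), (13, 0)) = 22.8254
d((24, -20), (9, -19)) = 15.0333
d((24, -20), (10, -25)) = 14.8661
d((24, -20), (12, 17)) = 38.8973
d((24, -20), (-22, -22)) = 46.0435
d((13, 0), (9, -19)) = 19.4165
d((13, 0), (10, -25)) = 25.1794
d((13, 0), (12, 17)) = 17.0294
d((13, 0), (-22, -22)) = 41.3401
d((9, -19), (10, -25)) = 6.0828
d((9, -19), (12, 17)) = 36.1248
d((9, -19), (-22, -22)) = 31.1448
d((10, -25), (12, 17)) = 42.0476
d((10, -25), (-22, -22)) = 32.1403
d((12, 17), (-22, -22)) = 51.7397

Closest pair: (-27, -19) and (-22, -22) with distance 5.831

The closest pair is (-27, -19) and (-22, -22) with Euclidean distance 5.831. For 8 points, brute-force pairwise comparison is shown above. For large n, the divide-and-conquer algorithm (sort by x, recurse on halves, check the dividing strip) achieves O(n log n).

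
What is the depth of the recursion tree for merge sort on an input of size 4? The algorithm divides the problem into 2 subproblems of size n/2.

For divide and conquer with division factor 2:

Problem sizes at each level:
Level 0: 4
Level 1: 2
Level 2: 1

The root is level 0 and the size-1 base case is level 2 (the tree spans levels 0 through 2, i.e. 3 levels counting the root), so the depth is the number of divisions: log_2(4) = 2

The recursion tree depth is log_2(4) = 2. At each level, the problem size is divided by 2, so it takes 2 divisions to reduce to a base case of size 1. The algorithm makes 2 recursive calls at each level.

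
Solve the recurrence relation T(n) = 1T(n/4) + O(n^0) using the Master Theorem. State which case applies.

Master Theorem for T(n) = 1T(n/4) + O(n^0):

a = 1, b = 4, c = 0
log_b(a) = log_4(1) = 0.0000

Case 2: c = 0 = log_4(1) = 0.0000
T(n) = O(n^0 log n) = O(log n)

For T(n) = 1T(n/4) + O(n^0): log_4(1) = 0.0000. This is Case 2 of the Master Theorem (c = log_b(a), equal work at all levels), giving O(log n).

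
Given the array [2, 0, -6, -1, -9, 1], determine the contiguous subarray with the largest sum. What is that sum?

Using Kadane's algorithm on [2, 0, -6, -1, -9, 1]:

Scanning through the array:
Position 1 (value 0): max_ending_here = 2, max_so_far = 2
Position 2 (value -6): max_ending_here = -4, max_so_far = 2
Position 3 (value -1): max_ending_here = -1, max_so_far = 2
Position 4 (value -9): max_ending_here = -9, max_so_far = 2
Position 5 (value 1): max_ending_here = 1, max_so_far = 2

Maximum subarray: [2]
Maximum sum: 2

The maximum subarray is [2] with sum 2. This subarray runs from index 0 to index 0.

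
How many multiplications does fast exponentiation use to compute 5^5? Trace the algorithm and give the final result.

Computing 5^5 by squaring (build up from 5^1; each line after the first costs one multiplication):

5^1 = 5
5^2 = (5^1)^2 = 5^2 = 25
5^4 = (5^2)^2 = 25^2 = 625
5^5 = 5 * 5^4 = 5 * 625 = 3125

Result: 3125
Multiplications needed: 3 (3 lines after 5^1)

5^5 = 3125. Using exponentiation by squaring, this requires 3 multiplications. The key idea: if the exponent is even, square the half-power; if odd, multiply by the base once.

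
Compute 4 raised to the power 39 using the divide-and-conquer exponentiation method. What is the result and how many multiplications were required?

Computing 4^39 by squaring (build up from 4^1; each line after the first costs one multiplication):

4^1 = 4
4^2 = (4^1)^2 = 4^2 = 16
4^4 = (4^2)^2 = 16^2 = 256
4^8 = (4^4)^2 = 256^2 = 65536
4^9 = 4 * 4^8 = 4 * 65536 = 262144
4^18 = (4^9)^2 = 262144^2 = 68719476736
4^19 = 4 * 4^18 = 4 * 68719476736 = 274877906944
4^38 = (4^19)^2 = 274877906944^2 = 75557863725914323419136
4^39 = 4 * 4^38 = 4 * 75557863725914323419136 = 302231454903657293676544

Result: 302231454903657293676544
Multiplications needed: 8 (8 lines after 4^1)

4^39 = 302231454903657293676544. Using exponentiation by squaring, this requires 8 multiplications. The key idea: if the exponent is even, square the half-power; if odd, multiply by the base once.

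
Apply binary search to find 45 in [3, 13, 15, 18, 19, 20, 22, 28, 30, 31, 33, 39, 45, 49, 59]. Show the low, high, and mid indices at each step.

Binary search for 45 in [3, 13, 15, 18, 19, 20, 22, 28, 30, 31, 33, 39, 45, 49, 59]:

lo=0, hi=14, mid=7, arr[mid]=28 -> 28 < 45, search right half
lo=8, hi=14, mid=11, arr[mid]=39 -> 39 < 45, search right half
lo=12, hi=14, mid=13, arr[mid]=49 -> 49 > 45, search left half
lo=12, hi=12, mid=12, arr[mid]=45 -> Found target at index 12!

Binary search finds 45 at index 12 after 4 comparisons. The search repeatedly halves the search space by comparing with the middle element.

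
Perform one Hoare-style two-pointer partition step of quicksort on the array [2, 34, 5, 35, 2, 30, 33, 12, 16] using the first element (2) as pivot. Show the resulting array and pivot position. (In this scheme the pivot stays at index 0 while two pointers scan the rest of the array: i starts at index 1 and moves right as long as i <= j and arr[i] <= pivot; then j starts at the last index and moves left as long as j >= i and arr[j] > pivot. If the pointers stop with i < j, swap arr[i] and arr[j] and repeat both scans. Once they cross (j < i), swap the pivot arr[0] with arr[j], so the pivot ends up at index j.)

Hoare-style two-pointer partition with pivot = 2:

Initial array: [2, 34, 5, 35, 2, 30, 33, 12, 16]

Pointers start at i = 1, j = 8.
i stops at index 1 (arr[1]=34 > 2), j stops at index 4 (arr[4]=2 <= 2): swap arr[1] and arr[4], array becomes [2, 2, 5, 35, 34, 30, 33, 12, 16]
i ends at 2, j ends at 1: the pointers have crossed (j < i), so scanning stops.

Swap pivot arr[0] with arr[1] to place pivot at position 1: [2, 2, 5, 35, 34, 30, 33, 12, 16]
Pivot position: 1

After partitioning with pivot 2, the array becomes [2, 2, 5, 35, 34, 30, 33, 12, 16]. The pivot is placed at index 1. All elements to the left of the pivot are <= 2, and all elements to the right are > 2.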